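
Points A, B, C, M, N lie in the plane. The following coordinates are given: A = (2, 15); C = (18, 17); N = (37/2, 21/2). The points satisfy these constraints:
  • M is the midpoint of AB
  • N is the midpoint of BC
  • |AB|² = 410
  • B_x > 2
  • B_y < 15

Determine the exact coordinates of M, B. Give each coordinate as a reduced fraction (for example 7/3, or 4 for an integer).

1. B_x = 19  [B = 2·N−C = 2·(37/2, 21/2)−(18, 17)]
2. B_y = 4  [B = 2·N−C = 2·(37/2, 21/2)−(18, 17)]
   so B = (19, 4)
3. M_x = 21/2  [2·M = A+B = (2, 15)+(19, 4)]
4. M_y = 19/2  [2·M = A+B = (2, 15)+(19, 4)]
   so M = (21/2, 19/2)

M = (21/2, 19/2)
B = (19, 4)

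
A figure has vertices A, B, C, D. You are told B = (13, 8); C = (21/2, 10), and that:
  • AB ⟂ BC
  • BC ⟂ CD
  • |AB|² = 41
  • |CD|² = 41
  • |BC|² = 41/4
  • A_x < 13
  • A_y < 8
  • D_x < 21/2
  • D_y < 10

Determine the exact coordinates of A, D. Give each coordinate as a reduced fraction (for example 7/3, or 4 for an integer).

1. A_x = 9  [[AB ⟂ BC ⇒ 5/2x-2y-33/2=0] ∩ [|A−(13, 8)|²=41]]
2. A_y = 3  [[AB ⟂ BC ⇒ 5/2x-2y-33/2=0] ∩ [|A−(13, 8)|²=41]]
   so A = (9, 3)
3. D_x = 13/2  [[BC ⟂ CD ⇒ -5/2x+2y+25/4=0] ∩ [|D−(21/2, 10)|²=41]]
4. D_y = 5  [[BC ⟂ CD ⇒ -5/2x+2y+25/4=0] ∩ [|D−(21/2, 10)|²=41]]
   so D = (13/2, 5)

A = (9, 3)
D = (13/2, 5)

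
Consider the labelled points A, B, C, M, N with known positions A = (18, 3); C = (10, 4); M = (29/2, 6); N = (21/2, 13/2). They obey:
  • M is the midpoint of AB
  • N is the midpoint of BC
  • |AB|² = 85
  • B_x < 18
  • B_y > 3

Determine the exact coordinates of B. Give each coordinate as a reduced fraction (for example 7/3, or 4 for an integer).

B = (11, 9)

1. B_x = 11  [B = 2·M−A = 2·(29/2, 6)−(18, 3)]
2. B_y = 9  [B = 2·M−A = 2·(29/2, 6)−(18, 3)]
   so B = (11, 9)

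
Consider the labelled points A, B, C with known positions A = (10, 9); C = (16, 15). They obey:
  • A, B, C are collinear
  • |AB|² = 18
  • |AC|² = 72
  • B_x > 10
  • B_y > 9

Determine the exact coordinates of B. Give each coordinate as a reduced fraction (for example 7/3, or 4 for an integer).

B = (13, 12)

1. B_x = 13  [[A, B, C are collinear ⇒ 6x-6y-6=0] ∩ [|B−(10, 9)|²=18]]
2. B_y = 12  [[A, B, C are collinear ⇒ 6x-6y-6=0] ∩ [|B−(10, 9)|²=18]]
   so B = (13, 12)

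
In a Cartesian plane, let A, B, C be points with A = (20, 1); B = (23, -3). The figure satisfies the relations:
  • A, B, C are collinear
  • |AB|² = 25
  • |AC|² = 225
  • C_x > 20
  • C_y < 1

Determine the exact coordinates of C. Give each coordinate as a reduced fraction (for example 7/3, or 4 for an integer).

C = (29, -11)

1. C_x = 29  [[A, B, C are collinear ⇒ 4x+3y-83=0] ∩ [|C−(20, 1)|²=225]]
2. C_y = -11  [[A, B, C are collinear ⇒ 4x+3y-83=0] ∩ [|C−(20, 1)|²=225]]
   so C = (29, -11)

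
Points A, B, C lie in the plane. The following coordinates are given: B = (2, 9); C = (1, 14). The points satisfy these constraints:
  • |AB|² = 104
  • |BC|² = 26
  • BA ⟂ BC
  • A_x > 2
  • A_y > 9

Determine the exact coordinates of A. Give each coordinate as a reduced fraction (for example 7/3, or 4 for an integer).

A = (12, 11)

1. A_x = 12  [[BA ⟂ BC ⇒ -1x+5y-43=0] ∩ [|A−(2, 9)|²=104]]
2. A_y = 11  [[BA ⟂ BC ⇒ -1x+5y-43=0] ∩ [|A−(2, 9)|²=104]]
   so A = (12, 11)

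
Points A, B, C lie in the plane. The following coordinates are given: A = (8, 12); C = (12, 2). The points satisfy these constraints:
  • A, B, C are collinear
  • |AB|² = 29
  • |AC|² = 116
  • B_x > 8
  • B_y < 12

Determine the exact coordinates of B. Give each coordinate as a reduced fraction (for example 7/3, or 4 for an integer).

B = (10, 7)

1. B_x = 10  [[A, B, C are collinear ⇒ -10x-4y+128=0] ∩ [|B−(8, 12)|²=29]]
2. B_y = 7  [[A, B, C are collinear ⇒ -10x-4y+128=0] ∩ [|B−(8, 12)|²=29]]
   so B = (10, 7)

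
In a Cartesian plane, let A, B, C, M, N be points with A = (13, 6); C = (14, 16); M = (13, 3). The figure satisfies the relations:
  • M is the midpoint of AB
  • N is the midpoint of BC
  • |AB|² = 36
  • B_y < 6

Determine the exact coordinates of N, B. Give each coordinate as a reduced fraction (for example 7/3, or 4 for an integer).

1. B_x = 13  [B = 2·M−A = 2·(13, 3)−(13, 6)]
2. B_y = 0  [B = 2·M−A = 2·(13, 3)−(13, 6)]
   so B = (13, 0)
3. N_x = 27/2  [2·N = B+C = (13, 0)+(14, 16)]
4. N_y = 8  [2·N = B+C = (13, 0)+(14, 16)]
   so N = (27/2, 8)

N = (27/2, 8)
B = (13, 0)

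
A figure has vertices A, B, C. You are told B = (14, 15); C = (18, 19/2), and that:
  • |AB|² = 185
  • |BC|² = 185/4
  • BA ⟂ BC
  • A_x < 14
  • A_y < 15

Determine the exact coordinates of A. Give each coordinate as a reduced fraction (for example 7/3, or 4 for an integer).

1. A_x = 3  [[BA ⟂ BC ⇒ 4x-11/2y+53/2=0] ∩ [|A−(14, 15)|²=185]]
2. A_y = 7  [[BA ⟂ BC ⇒ 4x-11/2y+53/2=0] ∩ [|A−(14, 15)|²=185]]
   so A = (3, 7)

A = (3, 7)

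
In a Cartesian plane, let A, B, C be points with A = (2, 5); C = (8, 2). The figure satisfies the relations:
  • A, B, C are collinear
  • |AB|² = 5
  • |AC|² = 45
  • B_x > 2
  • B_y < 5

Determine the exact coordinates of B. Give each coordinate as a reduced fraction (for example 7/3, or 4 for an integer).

B = (4, 4)

1. B_x = 4  [[A, B, C are collinear ⇒ -3x-6y+36=0] ∩ [|B−(2, 5)|²=5]]
2. B_y = 4  [[A, B, C are collinear ⇒ -3x-6y+36=0] ∩ [|B−(2, 5)|²=5]]
   so B = (4, 4)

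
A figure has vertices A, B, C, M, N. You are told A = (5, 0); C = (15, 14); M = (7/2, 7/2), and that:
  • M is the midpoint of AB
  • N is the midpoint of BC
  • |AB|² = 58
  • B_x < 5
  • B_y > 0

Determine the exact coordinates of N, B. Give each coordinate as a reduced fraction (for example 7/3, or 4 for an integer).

N = (17/2, 21/2)
B = (2, 7)

1. B_x = 2  [B = 2·M−A = 2·(7/2, 7/2)−(5, 0)]
2. B_y = 7  [B = 2·M−A = 2·(7/2, 7/2)−(5, 0)]
   so B = (2, 7)
3. N_x = 17/2  [2·N = B+C = (2, 7)+(15, 14)]
4. N_y = 21/2  [2·N = B+C = (2, 7)+(15, 14)]
   so N = (17/2, 21/2)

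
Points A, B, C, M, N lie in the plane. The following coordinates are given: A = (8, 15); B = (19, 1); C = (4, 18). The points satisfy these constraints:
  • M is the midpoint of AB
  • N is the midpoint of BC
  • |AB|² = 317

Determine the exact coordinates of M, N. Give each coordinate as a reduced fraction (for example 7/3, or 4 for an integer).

M = (27/2, 8)
N = (23/2, 19/2)

1. M_x = 27/2  [2·M = A+B = (8, 15)+(19, 1)]
2. M_y = 8  [2·M = A+B = (8, 15)+(19, 1)]
   so M = (27/2, 8)
3. N_x = 23/2  [2·N = B+C = (19, 1)+(4, 18)]
4. N_y = 19/2  [2·N = B+C = (19, 1)+(4, 18)]
   so N = (23/2, 19/2)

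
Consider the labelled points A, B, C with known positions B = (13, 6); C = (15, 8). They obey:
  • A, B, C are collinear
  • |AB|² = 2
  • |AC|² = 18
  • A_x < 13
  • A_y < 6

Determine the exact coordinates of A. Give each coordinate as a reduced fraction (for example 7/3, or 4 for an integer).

A = (12, 5)

1. A_x = 12  [[A, B, C are collinear ⇒ -2x+2y+14=0] ∩ [|A−(13, 6)|²=2]]
2. A_y = 5  [[A, B, C are collinear ⇒ -2x+2y+14=0] ∩ [|A−(13, 6)|²=2]]
   so A = (12, 5)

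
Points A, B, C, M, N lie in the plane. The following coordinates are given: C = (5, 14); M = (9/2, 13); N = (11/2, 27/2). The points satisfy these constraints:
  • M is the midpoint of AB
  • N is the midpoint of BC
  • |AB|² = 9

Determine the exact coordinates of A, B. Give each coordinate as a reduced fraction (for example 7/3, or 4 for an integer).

A = (3, 13)
B = (6, 13)

1. B_x = 6  [B = 2·N−C = 2·(11/2, 27/2)−(5, 14)]
2. B_y = 13  [B = 2·N−C = 2·(11/2, 27/2)−(5, 14)]
   so B = (6, 13)
3. A_x = 3  [A = 2·M−B = 2·(9/2, 13)−(6, 13)]
4. A_y = 13  [A = 2·M−B = 2·(9/2, 13)−(6, 13)]
   so A = (3, 13)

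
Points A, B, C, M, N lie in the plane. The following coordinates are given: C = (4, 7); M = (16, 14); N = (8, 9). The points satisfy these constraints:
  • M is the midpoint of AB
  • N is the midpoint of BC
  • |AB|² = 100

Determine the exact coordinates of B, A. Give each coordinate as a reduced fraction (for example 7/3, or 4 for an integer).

1. B_x = 12  [B = 2·N−C = 2·(8, 9)−(4, 7)]
2. B_y = 11  [B = 2·N−C = 2·(8, 9)−(4, 7)]
   so B = (12, 11)
3. A_x = 20  [A = 2·M−B = 2·(16, 14)−(12, 11)]
4. A_y = 17  [A = 2·M−B = 2·(16, 14)−(12, 11)]
   so A = (20, 17)

B = (12, 11)
A = (20, 17)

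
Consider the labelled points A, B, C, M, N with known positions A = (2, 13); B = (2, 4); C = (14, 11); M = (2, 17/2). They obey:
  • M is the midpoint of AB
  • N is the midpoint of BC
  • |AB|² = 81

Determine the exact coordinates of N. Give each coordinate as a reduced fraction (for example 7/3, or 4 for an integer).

1. N_x = 8  [2·N = B+C = (2, 4)+(14, 11)]
2. N_y = 15/2  [2·N = B+C = (2, 4)+(14, 11)]
   so N = (8, 15/2)

N = (8, 15/2)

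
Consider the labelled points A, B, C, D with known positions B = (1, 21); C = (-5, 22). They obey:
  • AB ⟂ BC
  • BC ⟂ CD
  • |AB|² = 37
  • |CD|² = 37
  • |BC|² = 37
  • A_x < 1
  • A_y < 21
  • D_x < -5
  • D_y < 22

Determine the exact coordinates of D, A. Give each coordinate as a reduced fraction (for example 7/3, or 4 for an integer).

1. D_x = -6  [[BC ⟂ CD ⇒ -6x+1y-52=0] ∩ [|D−(-5, 22)|²=37]]
2. D_y = 16  [[BC ⟂ CD ⇒ -6x+1y-52=0] ∩ [|D−(-5, 22)|²=37]]
   so D = (-6, 16)
3. A_x = 0  [[AB ⟂ BC ⇒ 6x-1y+15=0] ∩ [|A−(1, 21)|²=37]]
4. A_y = 15  [[AB ⟂ BC ⇒ 6x-1y+15=0] ∩ [|A−(1, 21)|²=37]]
   so A = (0, 15)

D = (-6, 16)
A = (0, 15)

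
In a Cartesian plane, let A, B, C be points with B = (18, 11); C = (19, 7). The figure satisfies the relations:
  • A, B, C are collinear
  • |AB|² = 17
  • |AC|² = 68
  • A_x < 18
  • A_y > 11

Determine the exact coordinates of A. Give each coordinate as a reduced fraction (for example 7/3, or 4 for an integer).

A = (17, 15)

1. A_x = 17  [[A, B, C are collinear ⇒ 4x+1y-83=0] ∩ [|A−(18, 11)|²=17]]
2. A_y = 15  [[A, B, C are collinear ⇒ 4x+1y-83=0] ∩ [|A−(18, 11)|²=17]]
   so A = (17, 15)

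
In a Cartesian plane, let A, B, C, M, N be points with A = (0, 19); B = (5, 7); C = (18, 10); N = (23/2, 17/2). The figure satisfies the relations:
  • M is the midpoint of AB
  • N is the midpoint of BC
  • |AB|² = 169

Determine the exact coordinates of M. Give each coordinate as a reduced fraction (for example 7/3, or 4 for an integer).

M = (5/2, 13)

1. M_x = 5/2  [2·M = A+B = (0, 19)+(5, 7)]
2. M_y = 13  [2·M = A+B = (0, 19)+(5, 7)]
   so M = (5/2, 13)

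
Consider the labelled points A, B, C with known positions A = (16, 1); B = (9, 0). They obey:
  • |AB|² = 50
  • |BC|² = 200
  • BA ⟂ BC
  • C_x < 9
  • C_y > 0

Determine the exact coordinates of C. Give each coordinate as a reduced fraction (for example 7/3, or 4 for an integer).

1. C_x = 7  [[BA ⟂ BC ⇒ 7x+1y-63=0] ∩ [|C−(9, 0)|²=200]]
2. C_y = 14  [[BA ⟂ BC ⇒ 7x+1y-63=0] ∩ [|C−(9, 0)|²=200]]
   so C = (7, 14)

C = (7, 14)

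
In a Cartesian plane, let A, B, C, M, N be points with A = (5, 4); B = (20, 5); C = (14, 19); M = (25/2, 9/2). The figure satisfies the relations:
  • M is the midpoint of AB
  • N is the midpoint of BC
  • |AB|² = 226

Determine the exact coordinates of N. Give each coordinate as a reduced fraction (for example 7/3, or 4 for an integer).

N = (17, 12)

1. N_x = 17  [2·N = B+C = (20, 5)+(14, 19)]
2. N_y = 12  [2·N = B+C = (20, 5)+(14, 19)]
   so N = (17, 12)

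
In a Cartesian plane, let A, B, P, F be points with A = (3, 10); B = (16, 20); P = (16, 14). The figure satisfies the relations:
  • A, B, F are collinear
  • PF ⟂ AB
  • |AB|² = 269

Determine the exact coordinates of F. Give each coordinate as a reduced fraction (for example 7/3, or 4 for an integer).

1. F_x = 3524/269  [[A, B, F are collinear ⇒ -10x+13y-100=0] ∩ [PF ⟂ AB ⇒ 13x+10y-348=0]]
2. F_y = 4780/269  [[A, B, F are collinear ⇒ -10x+13y-100=0] ∩ [PF ⟂ AB ⇒ 13x+10y-348=0]]
   so F = (3524/269, 4780/269)

F = (3524/269, 4780/269)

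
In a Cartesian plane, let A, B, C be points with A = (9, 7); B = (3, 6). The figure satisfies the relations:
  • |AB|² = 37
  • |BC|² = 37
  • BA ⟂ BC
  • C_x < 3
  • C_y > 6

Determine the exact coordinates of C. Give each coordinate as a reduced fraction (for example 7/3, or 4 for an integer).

C = (2, 12)

1. C_x = 2  [[BA ⟂ BC ⇒ 6x+1y-24=0] ∩ [|C−(3, 6)|²=37]]
2. C_y = 12  [[BA ⟂ BC ⇒ 6x+1y-24=0] ∩ [|C−(3, 6)|²=37]]
   so C = (2, 12)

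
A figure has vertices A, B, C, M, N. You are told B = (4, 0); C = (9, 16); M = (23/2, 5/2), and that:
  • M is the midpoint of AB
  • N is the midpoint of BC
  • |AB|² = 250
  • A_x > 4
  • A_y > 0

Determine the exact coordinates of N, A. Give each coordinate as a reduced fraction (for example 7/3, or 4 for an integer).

1. A_x = 19  [A = 2·M−B = 2·(23/2, 5/2)−(4, 0)]
2. A_y = 5  [A = 2·M−B = 2·(23/2, 5/2)−(4, 0)]
   so A = (19, 5)
3. N_x = 13/2  [2·N = B+C = (4, 0)+(9, 16)]
4. N_y = 8  [2·N = B+C = (4, 0)+(9, 16)]
   so N = (13/2, 8)

N = (13/2, 8)
A = (19, 5)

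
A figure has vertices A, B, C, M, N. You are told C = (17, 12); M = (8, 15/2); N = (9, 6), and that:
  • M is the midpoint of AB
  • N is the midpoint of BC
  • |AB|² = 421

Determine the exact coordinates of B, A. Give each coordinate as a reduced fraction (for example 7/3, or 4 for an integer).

B = (1, 0)
A = (15, 15)

1. B_x = 1  [B = 2·N−C = 2·(9, 6)−(17, 12)]
2. B_y = 0  [B = 2·N−C = 2·(9, 6)−(17, 12)]
   so B = (1, 0)
3. A_x = 15  [A = 2·M−B = 2·(8, 15/2)−(1, 0)]
4. A_y = 15  [A = 2·M−B = 2·(8, 15/2)−(1, 0)]
   so A = (15, 15)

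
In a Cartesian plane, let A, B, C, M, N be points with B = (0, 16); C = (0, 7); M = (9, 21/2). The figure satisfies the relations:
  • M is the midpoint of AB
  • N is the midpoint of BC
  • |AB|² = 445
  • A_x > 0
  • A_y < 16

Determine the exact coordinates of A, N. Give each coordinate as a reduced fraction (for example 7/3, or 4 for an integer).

1. A_x = 18  [A = 2·M−B = 2·(9, 21/2)−(0, 16)]
2. A_y = 5  [A = 2·M−B = 2·(9, 21/2)−(0, 16)]
   so A = (18, 5)
3. N_x = 0  [2·N = B+C = (0, 16)+(0, 7)]
4. N_y = 23/2  [2·N = B+C = (0, 16)+(0, 7)]
   so N = (0, 23/2)

A = (18, 5)
N = (0, 23/2)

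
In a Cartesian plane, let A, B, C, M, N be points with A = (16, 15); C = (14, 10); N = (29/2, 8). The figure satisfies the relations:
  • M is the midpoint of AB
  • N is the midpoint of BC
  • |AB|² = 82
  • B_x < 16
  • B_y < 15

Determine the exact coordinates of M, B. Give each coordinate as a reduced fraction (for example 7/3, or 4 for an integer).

M = (31/2, 21/2)
B = (15, 6)

1. B_x = 15  [B = 2·N−C = 2·(29/2, 8)−(14, 10)]
2. B_y = 6  [B = 2·N−C = 2·(29/2, 8)−(14, 10)]
   so B = (15, 6)
3. M_x = 31/2  [2·M = A+B = (16, 15)+(15, 6)]
4. M_y = 21/2  [2·M = A+B = (16, 15)+(15, 6)]
   so M = (31/2, 21/2)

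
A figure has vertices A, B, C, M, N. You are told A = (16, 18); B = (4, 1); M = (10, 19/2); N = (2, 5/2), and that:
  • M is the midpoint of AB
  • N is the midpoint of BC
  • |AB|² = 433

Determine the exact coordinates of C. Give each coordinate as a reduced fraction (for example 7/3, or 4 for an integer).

1. C_x = 0  [C = 2·N−B = 2·(2, 5/2)−(4, 1)]
2. C_y = 4  [C = 2·N−B = 2·(2, 5/2)−(4, 1)]
   so C = (0, 4)

C = (0, 4)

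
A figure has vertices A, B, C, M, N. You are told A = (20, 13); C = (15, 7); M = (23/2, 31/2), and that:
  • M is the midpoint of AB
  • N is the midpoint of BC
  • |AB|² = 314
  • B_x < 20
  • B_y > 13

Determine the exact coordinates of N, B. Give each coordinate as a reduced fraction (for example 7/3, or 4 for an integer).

N = (9, 25/2)
B = (3, 18)

1. B_x = 3  [B = 2·M−A = 2·(23/2, 31/2)−(20, 13)]
2. B_y = 18  [B = 2·M−A = 2·(23/2, 31/2)−(20, 13)]
   so B = (3, 18)
3. N_x = 9  [2·N = B+C = (3, 18)+(15, 7)]
4. N_y = 25/2  [2·N = B+C = (3, 18)+(15, 7)]
   so N = (9, 25/2)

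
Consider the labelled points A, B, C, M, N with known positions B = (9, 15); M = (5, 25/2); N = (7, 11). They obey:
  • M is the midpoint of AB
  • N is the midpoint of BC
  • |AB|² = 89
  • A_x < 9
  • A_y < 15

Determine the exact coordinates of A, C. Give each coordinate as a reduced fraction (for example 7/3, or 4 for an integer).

1. A_x = 1  [A = 2·M−B = 2·(5, 25/2)−(9, 15)]
2. A_y = 10  [A = 2·M−B = 2·(5, 25/2)−(9, 15)]
   so A = (1, 10)
3. C_x = 5  [C = 2·N−B = 2·(7, 11)−(9, 15)]
4. C_y = 7  [C = 2·N−B = 2·(7, 11)−(9, 15)]
   so C = (5, 7)

A = (1, 10)
C = (5, 7)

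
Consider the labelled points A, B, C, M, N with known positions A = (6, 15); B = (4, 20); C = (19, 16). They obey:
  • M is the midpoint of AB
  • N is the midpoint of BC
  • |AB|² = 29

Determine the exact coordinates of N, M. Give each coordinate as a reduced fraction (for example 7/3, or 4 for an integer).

1. M_x = 5  [2·M = A+B = (6, 15)+(4, 20)]
2. M_y = 35/2  [2·M = A+B = (6, 15)+(4, 20)]
   so M = (5, 35/2)
3. N_x = 23/2  [2·N = B+C = (4, 20)+(19, 16)]
4. N_y = 18  [2·N = B+C = (4, 20)+(19, 16)]
   so N = (23/2, 18)

N = (23/2, 18)
M = (5, 35/2)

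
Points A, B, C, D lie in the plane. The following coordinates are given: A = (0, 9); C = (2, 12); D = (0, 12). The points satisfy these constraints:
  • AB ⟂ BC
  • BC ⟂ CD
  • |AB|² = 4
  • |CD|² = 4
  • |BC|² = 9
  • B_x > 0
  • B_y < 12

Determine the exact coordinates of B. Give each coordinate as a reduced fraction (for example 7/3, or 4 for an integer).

B = (2, 9)

1. B_x = 2  [[BC ⟂ CD ⇒ 2x-4=0] ∩ [|B−(0, 9)|²=4]]
2. B_y = 9  [[BC ⟂ CD ⇒ 2x-4=0] ∩ [|B−(0, 9)|²=4]]
   so B = (2, 9)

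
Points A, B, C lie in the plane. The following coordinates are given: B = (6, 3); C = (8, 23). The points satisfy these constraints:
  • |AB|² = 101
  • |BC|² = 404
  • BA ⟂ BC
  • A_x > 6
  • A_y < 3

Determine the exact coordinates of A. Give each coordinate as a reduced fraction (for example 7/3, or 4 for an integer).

A = (16, 2)

1. A_x = 16  [[BA ⟂ BC ⇒ 2x+20y-72=0] ∩ [|A−(6, 3)|²=101]]
2. A_y = 2  [[BA ⟂ BC ⇒ 2x+20y-72=0] ∩ [|A−(6, 3)|²=101]]
   so A = (16, 2)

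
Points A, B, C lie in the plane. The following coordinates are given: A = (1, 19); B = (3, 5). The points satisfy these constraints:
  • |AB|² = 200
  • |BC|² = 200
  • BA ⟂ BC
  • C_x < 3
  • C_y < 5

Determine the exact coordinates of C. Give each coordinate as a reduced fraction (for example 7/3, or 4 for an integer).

C = (-11, 3)

1. C_x = -11  [[BA ⟂ BC ⇒ -2x+14y-64=0] ∩ [|C−(3, 5)|²=200]]
2. C_y = 3  [[BA ⟂ BC ⇒ -2x+14y-64=0] ∩ [|C−(3, 5)|²=200]]
   so C = (-11, 3)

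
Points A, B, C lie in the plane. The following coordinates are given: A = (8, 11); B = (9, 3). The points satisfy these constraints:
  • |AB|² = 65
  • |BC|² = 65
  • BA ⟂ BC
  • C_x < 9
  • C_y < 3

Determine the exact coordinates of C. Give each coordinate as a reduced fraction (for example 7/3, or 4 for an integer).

C = (1, 2)

1. C_x = 1  [[BA ⟂ BC ⇒ -1x+8y-15=0] ∩ [|C−(9, 3)|²=65]]
2. C_y = 2  [[BA ⟂ BC ⇒ -1x+8y-15=0] ∩ [|C−(9, 3)|²=65]]
   so C = (1, 2)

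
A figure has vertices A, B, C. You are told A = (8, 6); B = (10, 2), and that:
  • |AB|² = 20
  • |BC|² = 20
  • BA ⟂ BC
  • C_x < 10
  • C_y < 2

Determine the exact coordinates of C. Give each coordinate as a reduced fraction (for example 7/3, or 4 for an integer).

1. C_x = 6  [[BA ⟂ BC ⇒ -2x+4y+12=0] ∩ [|C−(10, 2)|²=20]]
2. C_y = 0  [[BA ⟂ BC ⇒ -2x+4y+12=0] ∩ [|C−(10, 2)|²=20]]
   so C = (6, 0)

C = (6, 0)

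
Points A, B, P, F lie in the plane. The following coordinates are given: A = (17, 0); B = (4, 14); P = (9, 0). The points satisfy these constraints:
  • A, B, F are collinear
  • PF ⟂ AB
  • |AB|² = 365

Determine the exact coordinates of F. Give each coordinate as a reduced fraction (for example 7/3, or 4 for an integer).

F = (4853/365, 1456/365)

1. F_x = 4853/365  [[A, B, F are collinear ⇒ -14x-13y+238=0] ∩ [PF ⟂ AB ⇒ -13x+14y+117=0]]
2. F_y = 1456/365  [[A, B, F are collinear ⇒ -14x-13y+238=0] ∩ [PF ⟂ AB ⇒ -13x+14y+117=0]]
   so F = (4853/365, 1456/365)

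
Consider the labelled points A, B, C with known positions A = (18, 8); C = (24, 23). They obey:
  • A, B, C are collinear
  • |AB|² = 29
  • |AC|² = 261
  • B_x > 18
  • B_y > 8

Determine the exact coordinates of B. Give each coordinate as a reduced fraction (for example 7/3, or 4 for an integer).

B = (20, 13)

1. B_x = 20  [[A, B, C are collinear ⇒ 15x-6y-222=0] ∩ [|B−(18, 8)|²=29]]
2. B_y = 13  [[A, B, C are collinear ⇒ 15x-6y-222=0] ∩ [|B−(18, 8)|²=29]]
   so B = (20, 13)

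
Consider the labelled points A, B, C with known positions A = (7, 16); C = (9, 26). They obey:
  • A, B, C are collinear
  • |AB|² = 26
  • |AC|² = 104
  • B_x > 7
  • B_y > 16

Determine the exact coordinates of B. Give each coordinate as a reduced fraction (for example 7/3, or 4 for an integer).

B = (8, 21)

1. B_x = 8  [[A, B, C are collinear ⇒ 10x-2y-38=0] ∩ [|B−(7, 16)|²=26]]
2. B_y = 21  [[A, B, C are collinear ⇒ 10x-2y-38=0] ∩ [|B−(7, 16)|²=26]]
   so B = (8, 21)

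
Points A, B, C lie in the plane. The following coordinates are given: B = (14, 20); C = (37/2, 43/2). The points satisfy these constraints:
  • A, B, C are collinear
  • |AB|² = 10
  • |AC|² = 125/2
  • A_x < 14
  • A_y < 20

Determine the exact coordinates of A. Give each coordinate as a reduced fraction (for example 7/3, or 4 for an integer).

A = (11, 19)

1. A_x = 11  [[A, B, C are collinear ⇒ -3/2x+9/2y-69=0] ∩ [|A−(14, 20)|²=10]]
2. A_y = 19  [[A, B, C are collinear ⇒ -3/2x+9/2y-69=0] ∩ [|A−(14, 20)|²=10]]
   so A = (11, 19)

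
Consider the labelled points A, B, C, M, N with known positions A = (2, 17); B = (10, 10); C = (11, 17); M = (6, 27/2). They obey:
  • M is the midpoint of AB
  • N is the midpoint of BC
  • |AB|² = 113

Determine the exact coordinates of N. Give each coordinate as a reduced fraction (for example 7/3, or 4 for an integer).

N = (21/2, 27/2)

1. N_x = 21/2  [2·N = B+C = (10, 10)+(11, 17)]
2. N_y = 27/2  [2·N = B+C = (10, 10)+(11, 17)]
   so N = (21/2, 27/2)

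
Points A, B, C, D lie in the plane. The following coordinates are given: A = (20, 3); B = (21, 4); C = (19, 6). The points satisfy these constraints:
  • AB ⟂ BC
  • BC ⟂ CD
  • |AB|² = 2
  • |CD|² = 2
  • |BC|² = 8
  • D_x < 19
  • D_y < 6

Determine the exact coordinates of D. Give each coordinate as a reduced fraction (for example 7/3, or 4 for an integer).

1. D_x = 18  [[BC ⟂ CD ⇒ -2x+2y+26=0] ∩ [|D−(19, 6)|²=2]]
2. D_y = 5  [[BC ⟂ CD ⇒ -2x+2y+26=0] ∩ [|D−(19, 6)|²=2]]
   so D = (18, 5)

D = (18, 5)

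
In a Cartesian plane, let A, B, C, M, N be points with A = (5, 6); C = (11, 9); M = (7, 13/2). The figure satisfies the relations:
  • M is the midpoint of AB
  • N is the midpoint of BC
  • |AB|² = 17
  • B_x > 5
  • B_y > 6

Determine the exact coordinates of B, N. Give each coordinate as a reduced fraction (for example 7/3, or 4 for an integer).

B = (9, 7)
N = (10, 8)

1. B_x = 9  [B = 2·M−A = 2·(7, 13/2)−(5, 6)]
2. B_y = 7  [B = 2·M−A = 2·(7, 13/2)−(5, 6)]
   so B = (9, 7)
3. N_x = 10  [2·N = B+C = (9, 7)+(11, 9)]
4. N_y = 8  [2·N = B+C = (9, 7)+(11, 9)]
   so N = (10, 8)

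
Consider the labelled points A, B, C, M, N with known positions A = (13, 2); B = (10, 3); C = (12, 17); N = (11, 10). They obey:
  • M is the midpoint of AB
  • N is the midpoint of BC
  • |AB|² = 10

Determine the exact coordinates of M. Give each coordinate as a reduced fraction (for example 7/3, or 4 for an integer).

M = (23/2, 5/2)

1. M_x = 23/2  [2·M = A+B = (13, 2)+(10, 3)]
2. M_y = 5/2  [2·M = A+B = (13, 2)+(10, 3)]
   so M = (23/2, 5/2)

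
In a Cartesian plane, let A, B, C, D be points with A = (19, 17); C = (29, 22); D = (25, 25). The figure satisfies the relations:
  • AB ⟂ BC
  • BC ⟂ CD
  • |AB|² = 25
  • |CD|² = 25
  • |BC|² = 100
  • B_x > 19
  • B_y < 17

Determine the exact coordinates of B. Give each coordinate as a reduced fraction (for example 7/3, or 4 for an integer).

B = (23, 14)

1. B_x = 23  [[BC ⟂ CD ⇒ 4x-3y-50=0] ∩ [|B−(19, 17)|²=25]]
2. B_y = 14  [[BC ⟂ CD ⇒ 4x-3y-50=0] ∩ [|B−(19, 17)|²=25]]
   so B = (23, 14)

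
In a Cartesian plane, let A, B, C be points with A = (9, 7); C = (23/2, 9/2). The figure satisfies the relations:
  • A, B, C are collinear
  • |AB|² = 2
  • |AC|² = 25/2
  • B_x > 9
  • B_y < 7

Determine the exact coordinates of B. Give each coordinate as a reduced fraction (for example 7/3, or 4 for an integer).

1. B_x = 10  [[A, B, C are collinear ⇒ -5/2x-5/2y+40=0] ∩ [|B−(9, 7)|²=2]]
2. B_y = 6  [[A, B, C are collinear ⇒ -5/2x-5/2y+40=0] ∩ [|B−(9, 7)|²=2]]
   so B = (10, 6)

B = (10, 6)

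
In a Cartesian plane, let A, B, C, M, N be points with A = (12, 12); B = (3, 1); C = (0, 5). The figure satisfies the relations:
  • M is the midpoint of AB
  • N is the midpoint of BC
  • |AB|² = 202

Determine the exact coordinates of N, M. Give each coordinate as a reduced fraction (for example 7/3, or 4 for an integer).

N = (3/2, 3)
M = (15/2, 13/2)

1. M_x = 15/2  [2·M = A+B = (12, 12)+(3, 1)]
2. M_y = 13/2  [2·M = A+B = (12, 12)+(3, 1)]
   so M = (15/2, 13/2)
3. N_x = 3/2  [2·N = B+C = (3, 1)+(0, 5)]
4. N_y = 3  [2·N = B+C = (3, 1)+(0, 5)]
   so N = (3/2, 3)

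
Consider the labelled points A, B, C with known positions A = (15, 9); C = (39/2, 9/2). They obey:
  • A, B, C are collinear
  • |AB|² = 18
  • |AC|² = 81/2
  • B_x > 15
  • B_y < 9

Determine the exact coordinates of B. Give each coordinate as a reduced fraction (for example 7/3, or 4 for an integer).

B = (18, 6)

1. B_x = 18  [[A, B, C are collinear ⇒ -9/2x-9/2y+108=0] ∩ [|B−(15, 9)|²=18]]
2. B_y = 6  [[A, B, C are collinear ⇒ -9/2x-9/2y+108=0] ∩ [|B−(15, 9)|²=18]]
   so B = (18, 6)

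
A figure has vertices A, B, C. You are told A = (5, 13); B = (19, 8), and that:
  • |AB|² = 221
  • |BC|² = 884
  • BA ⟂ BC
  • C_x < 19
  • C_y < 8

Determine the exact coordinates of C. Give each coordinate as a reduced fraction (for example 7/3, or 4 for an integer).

C = (9, -20)

1. C_x = 9  [[BA ⟂ BC ⇒ -14x+5y+226=0] ∩ [|C−(19, 8)|²=884]]
2. C_y = -20  [[BA ⟂ BC ⇒ -14x+5y+226=0] ∩ [|C−(19, 8)|²=884]]
   so C = (9, -20)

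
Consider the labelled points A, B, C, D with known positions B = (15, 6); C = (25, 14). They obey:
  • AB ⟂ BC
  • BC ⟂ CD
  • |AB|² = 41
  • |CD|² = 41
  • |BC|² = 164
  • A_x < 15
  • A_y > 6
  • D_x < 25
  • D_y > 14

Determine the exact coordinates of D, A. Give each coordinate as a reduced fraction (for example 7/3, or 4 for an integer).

1. D_x = 21  [[BC ⟂ CD ⇒ 10x+8y-362=0] ∩ [|D−(25, 14)|²=41]]
2. D_y = 19  [[BC ⟂ CD ⇒ 10x+8y-362=0] ∩ [|D−(25, 14)|²=41]]
   so D = (21, 19)
3. A_x = 11  [[AB ⟂ BC ⇒ -10x-8y+198=0] ∩ [|A−(15, 6)|²=41]]
4. A_y = 11  [[AB ⟂ BC ⇒ -10x-8y+198=0] ∩ [|A−(15, 6)|²=41]]
   so A = (11, 11)

D = (21, 19)
A = (11, 11)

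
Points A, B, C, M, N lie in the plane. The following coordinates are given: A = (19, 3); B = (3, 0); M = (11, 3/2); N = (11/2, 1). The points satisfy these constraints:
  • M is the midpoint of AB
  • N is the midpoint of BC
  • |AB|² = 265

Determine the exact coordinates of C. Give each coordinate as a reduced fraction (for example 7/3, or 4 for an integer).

C = (8, 2)

1. C_x = 8  [C = 2·N−B = 2·(11/2, 1)−(3, 0)]
2. C_y = 2  [C = 2·N−B = 2·(11/2, 1)−(3, 0)]
   so C = (8, 2)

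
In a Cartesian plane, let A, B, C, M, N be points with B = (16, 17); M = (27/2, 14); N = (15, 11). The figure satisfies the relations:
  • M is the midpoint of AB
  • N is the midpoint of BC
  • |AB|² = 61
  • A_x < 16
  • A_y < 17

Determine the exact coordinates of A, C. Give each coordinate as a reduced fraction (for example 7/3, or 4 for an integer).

A = (11, 11)
C = (14, 5)

1. A_x = 11  [A = 2·M−B = 2·(27/2, 14)−(16, 17)]
2. A_y = 11  [A = 2·M−B = 2·(27/2, 14)−(16, 17)]
   so A = (11, 11)
3. C_x = 14  [C = 2·N−B = 2·(15, 11)−(16, 17)]
4. C_y = 5  [C = 2·N−B = 2·(15, 11)−(16, 17)]
   so C = (14, 5)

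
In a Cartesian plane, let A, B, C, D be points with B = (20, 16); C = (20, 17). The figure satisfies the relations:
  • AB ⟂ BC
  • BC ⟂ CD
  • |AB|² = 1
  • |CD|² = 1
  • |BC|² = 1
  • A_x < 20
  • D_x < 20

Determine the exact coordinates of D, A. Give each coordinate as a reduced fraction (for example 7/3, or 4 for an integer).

1. D_x = 19  [[BC ⟂ CD ⇒ 1y-17=0] ∩ [|D−(20, 17)|²=1]]
2. D_y = 17  [[BC ⟂ CD ⇒ 1y-17=0] ∩ [|D−(20, 17)|²=1]]
   so D = (19, 17)
3. A_x = 19  [[AB ⟂ BC ⇒ -1y+16=0] ∩ [|A−(20, 16)|²=1]]
4. A_y = 16  [[AB ⟂ BC ⇒ -1y+16=0] ∩ [|A−(20, 16)|²=1]]
   so A = (19, 16)

D = (19, 17)
A = (19, 16)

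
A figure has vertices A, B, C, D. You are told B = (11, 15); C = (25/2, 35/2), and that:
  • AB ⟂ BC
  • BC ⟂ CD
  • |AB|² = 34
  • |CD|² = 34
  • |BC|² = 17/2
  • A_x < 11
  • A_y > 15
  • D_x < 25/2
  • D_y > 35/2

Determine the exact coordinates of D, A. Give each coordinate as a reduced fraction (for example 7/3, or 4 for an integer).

D = (15/2, 41/2)
A = (6, 18)

1. D_x = 15/2  [[BC ⟂ CD ⇒ 3/2x+5/2y-125/2=0] ∩ [|D−(25/2, 35/2)|²=34]]
2. D_y = 41/2  [[BC ⟂ CD ⇒ 3/2x+5/2y-125/2=0] ∩ [|D−(25/2, 35/2)|²=34]]
   so D = (15/2, 41/2)
3. A_x = 6  [[AB ⟂ BC ⇒ -3/2x-5/2y+54=0] ∩ [|A−(11, 15)|²=34]]
4. A_y = 18  [[AB ⟂ BC ⇒ -3/2x-5/2y+54=0] ∩ [|A−(11, 15)|²=34]]
   so A = (6, 18)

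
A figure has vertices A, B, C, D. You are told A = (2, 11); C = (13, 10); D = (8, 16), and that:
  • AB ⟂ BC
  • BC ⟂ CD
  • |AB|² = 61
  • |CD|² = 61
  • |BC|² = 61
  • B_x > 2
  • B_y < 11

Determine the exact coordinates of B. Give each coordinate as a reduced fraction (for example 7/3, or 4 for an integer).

1. B_x = 7  [[BC ⟂ CD ⇒ 5x-6y-5=0] ∩ [|B−(2, 11)|²=61]]
2. B_y = 5  [[BC ⟂ CD ⇒ 5x-6y-5=0] ∩ [|B−(2, 11)|²=61]]
   so B = (7, 5)

B = (7, 5)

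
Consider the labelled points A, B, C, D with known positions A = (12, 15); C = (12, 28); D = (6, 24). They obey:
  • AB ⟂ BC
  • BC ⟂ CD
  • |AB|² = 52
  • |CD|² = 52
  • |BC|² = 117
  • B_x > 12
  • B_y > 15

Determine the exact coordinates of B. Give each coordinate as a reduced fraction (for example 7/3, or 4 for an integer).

B = (18, 19)

1. B_x = 18  [[BC ⟂ CD ⇒ 6x+4y-184=0] ∩ [|B−(12, 15)|²=52]]
2. B_y = 19  [[BC ⟂ CD ⇒ 6x+4y-184=0] ∩ [|B−(12, 15)|²=52]]
   so B = (18, 19)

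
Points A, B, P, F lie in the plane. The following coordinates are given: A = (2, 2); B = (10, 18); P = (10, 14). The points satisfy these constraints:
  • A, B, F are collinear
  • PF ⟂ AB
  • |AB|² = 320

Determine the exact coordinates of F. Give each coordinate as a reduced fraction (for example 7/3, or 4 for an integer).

F = (42/5, 74/5)

1. F_x = 42/5  [[A, B, F are collinear ⇒ -16x+8y+16=0] ∩ [PF ⟂ AB ⇒ 8x+16y-304=0]]
2. F_y = 74/5  [[A, B, F are collinear ⇒ -16x+8y+16=0] ∩ [PF ⟂ AB ⇒ 8x+16y-304=0]]
   so F = (42/5, 74/5)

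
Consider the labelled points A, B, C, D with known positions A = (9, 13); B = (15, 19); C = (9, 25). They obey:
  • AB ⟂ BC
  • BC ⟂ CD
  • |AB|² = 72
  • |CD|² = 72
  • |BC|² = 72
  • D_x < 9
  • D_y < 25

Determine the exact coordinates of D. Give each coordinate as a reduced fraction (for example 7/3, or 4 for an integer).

1. D_x = 3  [[BC ⟂ CD ⇒ -6x+6y-96=0] ∩ [|D−(9, 25)|²=72]]
2. D_y = 19  [[BC ⟂ CD ⇒ -6x+6y-96=0] ∩ [|D−(9, 25)|²=72]]
   so D = (3, 19)

D = (3, 19)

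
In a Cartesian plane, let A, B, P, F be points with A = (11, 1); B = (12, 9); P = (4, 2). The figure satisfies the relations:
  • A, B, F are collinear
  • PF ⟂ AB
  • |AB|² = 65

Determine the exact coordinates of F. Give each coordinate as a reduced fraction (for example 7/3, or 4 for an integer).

F = (716/65, 73/65)

1. F_x = 716/65  [[A, B, F are collinear ⇒ -8x+1y+87=0] ∩ [PF ⟂ AB ⇒ 1x+8y-20=0]]
2. F_y = 73/65  [[A, B, F are collinear ⇒ -8x+1y+87=0] ∩ [PF ⟂ AB ⇒ 1x+8y-20=0]]
   so F = (716/65, 73/65)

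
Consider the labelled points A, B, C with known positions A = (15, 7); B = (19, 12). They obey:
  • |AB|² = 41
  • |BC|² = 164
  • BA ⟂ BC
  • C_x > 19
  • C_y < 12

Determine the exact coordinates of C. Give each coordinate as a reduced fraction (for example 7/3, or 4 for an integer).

C = (29, 4)

1. C_x = 29  [[BA ⟂ BC ⇒ -4x-5y+136=0] ∩ [|C−(19, 12)|²=164]]
2. C_y = 4  [[BA ⟂ BC ⇒ -4x-5y+136=0] ∩ [|C−(19, 12)|²=164]]
   so C = (29, 4)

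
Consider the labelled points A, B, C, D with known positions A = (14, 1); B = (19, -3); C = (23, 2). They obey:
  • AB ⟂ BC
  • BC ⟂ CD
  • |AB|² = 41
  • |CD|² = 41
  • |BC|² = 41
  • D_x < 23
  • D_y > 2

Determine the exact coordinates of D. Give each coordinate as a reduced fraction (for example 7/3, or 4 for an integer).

D = (18, 6)

1. D_x = 18  [[BC ⟂ CD ⇒ 4x+5y-102=0] ∩ [|D−(23, 2)|²=41]]
2. D_y = 6  [[BC ⟂ CD ⇒ 4x+5y-102=0] ∩ [|D−(23, 2)|²=41]]
   so D = (18, 6)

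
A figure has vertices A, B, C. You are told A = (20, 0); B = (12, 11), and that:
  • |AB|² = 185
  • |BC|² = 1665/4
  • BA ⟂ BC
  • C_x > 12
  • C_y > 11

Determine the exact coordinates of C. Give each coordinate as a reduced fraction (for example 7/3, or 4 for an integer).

1. C_x = 57/2  [[BA ⟂ BC ⇒ 8x-11y+25=0] ∩ [|C−(12, 11)|²=1665/4]]
2. C_y = 23  [[BA ⟂ BC ⇒ 8x-11y+25=0] ∩ [|C−(12, 11)|²=1665/4]]
   so C = (57/2, 23)

C = (57/2, 23)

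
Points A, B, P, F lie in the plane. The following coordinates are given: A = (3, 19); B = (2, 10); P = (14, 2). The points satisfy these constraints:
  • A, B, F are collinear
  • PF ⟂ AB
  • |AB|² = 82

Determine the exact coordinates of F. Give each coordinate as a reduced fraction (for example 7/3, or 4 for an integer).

F = (52/41, 140/41)

1. F_x = 52/41  [[A, B, F are collinear ⇒ 9x-1y-8=0] ∩ [PF ⟂ AB ⇒ -1x-9y+32=0]]
2. F_y = 140/41  [[A, B, F are collinear ⇒ 9x-1y-8=0] ∩ [PF ⟂ AB ⇒ -1x-9y+32=0]]
   so F = (52/41, 140/41)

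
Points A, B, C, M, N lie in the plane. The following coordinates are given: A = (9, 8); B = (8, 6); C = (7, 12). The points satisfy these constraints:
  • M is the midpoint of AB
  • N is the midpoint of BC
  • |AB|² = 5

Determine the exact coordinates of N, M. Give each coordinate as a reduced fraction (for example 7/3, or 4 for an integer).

1. M_x = 17/2  [2·M = A+B = (9, 8)+(8, 6)]
2. M_y = 7  [2·M = A+B = (9, 8)+(8, 6)]
   so M = (17/2, 7)
3. N_x = 15/2  [2·N = B+C = (8, 6)+(7, 12)]
4. N_y = 9  [2·N = B+C = (8, 6)+(7, 12)]
   so N = (15/2, 9)

N = (15/2, 9)
M = (17/2, 7)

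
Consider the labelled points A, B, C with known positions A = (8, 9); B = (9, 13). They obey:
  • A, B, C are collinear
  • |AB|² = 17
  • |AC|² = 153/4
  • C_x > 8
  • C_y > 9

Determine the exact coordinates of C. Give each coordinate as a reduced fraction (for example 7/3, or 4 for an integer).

C = (19/2, 15)

1. C_x = 19/2  [[A, B, C are collinear ⇒ -4x+1y+23=0] ∩ [|C−(8, 9)|²=153/4]]
2. C_y = 15  [[A, B, C are collinear ⇒ -4x+1y+23=0] ∩ [|C−(8, 9)|²=153/4]]
   so C = (19/2, 15)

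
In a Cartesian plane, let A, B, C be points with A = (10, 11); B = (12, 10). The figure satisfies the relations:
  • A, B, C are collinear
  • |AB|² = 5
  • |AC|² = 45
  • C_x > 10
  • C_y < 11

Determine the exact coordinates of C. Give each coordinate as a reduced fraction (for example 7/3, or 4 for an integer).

C = (16, 8)

1. C_x = 16  [[A, B, C are collinear ⇒ 1x+2y-32=0] ∩ [|C−(10, 11)|²=45]]
2. C_y = 8  [[A, B, C are collinear ⇒ 1x+2y-32=0] ∩ [|C−(10, 11)|²=45]]
   so C = (16, 8)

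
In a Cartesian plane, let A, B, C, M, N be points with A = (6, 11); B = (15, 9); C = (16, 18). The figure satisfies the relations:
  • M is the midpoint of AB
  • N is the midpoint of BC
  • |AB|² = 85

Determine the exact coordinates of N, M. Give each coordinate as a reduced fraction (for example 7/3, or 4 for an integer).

1. M_x = 21/2  [2·M = A+B = (6, 11)+(15, 9)]
2. M_y = 10  [2·M = A+B = (6, 11)+(15, 9)]
   so M = (21/2, 10)
3. N_x = 31/2  [2·N = B+C = (15, 9)+(16, 18)]
4. N_y = 27/2  [2·N = B+C = (15, 9)+(16, 18)]
   so N = (31/2, 27/2)

N = (31/2, 27/2)
M = (21/2, 10)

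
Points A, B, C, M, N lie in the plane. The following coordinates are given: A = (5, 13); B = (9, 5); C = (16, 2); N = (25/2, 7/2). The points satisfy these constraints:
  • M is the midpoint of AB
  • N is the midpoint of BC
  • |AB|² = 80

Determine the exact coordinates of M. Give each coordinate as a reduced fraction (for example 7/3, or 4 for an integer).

1. M_x = 7  [2·M = A+B = (5, 13)+(9, 5)]
2. M_y = 9  [2·M = A+B = (5, 13)+(9, 5)]
   so M = (7, 9)

M = (7, 9)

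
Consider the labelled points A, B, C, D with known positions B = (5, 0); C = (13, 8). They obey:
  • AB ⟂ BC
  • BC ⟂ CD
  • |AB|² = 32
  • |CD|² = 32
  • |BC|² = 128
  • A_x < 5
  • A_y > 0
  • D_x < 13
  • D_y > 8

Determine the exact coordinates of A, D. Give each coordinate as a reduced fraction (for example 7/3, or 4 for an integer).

1. A_x = 1  [[AB ⟂ BC ⇒ -8x-8y+40=0] ∩ [|A−(5, 0)|²=32]]
2. A_y = 4  [[AB ⟂ BC ⇒ -8x-8y+40=0] ∩ [|A−(5, 0)|²=32]]
   so A = (1, 4)
3. D_x = 9  [[BC ⟂ CD ⇒ 8x+8y-168=0] ∩ [|D−(13, 8)|²=32]]
4. D_y = 12  [[BC ⟂ CD ⇒ 8x+8y-168=0] ∩ [|D−(13, 8)|²=32]]
   so D = (9, 12)

A = (1, 4)
D = (9, 12)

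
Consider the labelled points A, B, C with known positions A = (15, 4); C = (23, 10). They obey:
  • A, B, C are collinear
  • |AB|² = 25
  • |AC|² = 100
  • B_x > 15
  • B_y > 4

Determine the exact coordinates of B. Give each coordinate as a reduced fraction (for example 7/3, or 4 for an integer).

1. B_x = 19  [[A, B, C are collinear ⇒ 6x-8y-58=0] ∩ [|B−(15, 4)|²=25]]
2. B_y = 7  [[A, B, C are collinear ⇒ 6x-8y-58=0] ∩ [|B−(15, 4)|²=25]]
   so B = (19, 7)

B = (19, 7)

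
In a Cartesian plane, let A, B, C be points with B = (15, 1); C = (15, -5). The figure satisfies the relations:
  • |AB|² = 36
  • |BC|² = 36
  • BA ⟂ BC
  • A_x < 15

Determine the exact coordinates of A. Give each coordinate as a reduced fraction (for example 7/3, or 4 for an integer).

1. A_x = 9  [[BA ⟂ BC ⇒ -6y+6=0] ∩ [|A−(15, 1)|²=36]]
2. A_y = 1  [[BA ⟂ BC ⇒ -6y+6=0] ∩ [|A−(15, 1)|²=36]]
   so A = (9, 1)

A = (9, 1)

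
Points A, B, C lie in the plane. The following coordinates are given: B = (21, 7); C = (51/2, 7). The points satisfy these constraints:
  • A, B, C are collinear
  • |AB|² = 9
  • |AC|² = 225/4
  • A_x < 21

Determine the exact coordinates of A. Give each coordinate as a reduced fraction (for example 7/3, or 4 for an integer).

1. A_x = 18  [[A, B, C are collinear ⇒ 9/2y-63/2=0] ∩ [|A−(21, 7)|²=9]]
2. A_y = 7  [[A, B, C are collinear ⇒ 9/2y-63/2=0] ∩ [|A−(21, 7)|²=9]]
   so A = (18, 7)

A = (18, 7)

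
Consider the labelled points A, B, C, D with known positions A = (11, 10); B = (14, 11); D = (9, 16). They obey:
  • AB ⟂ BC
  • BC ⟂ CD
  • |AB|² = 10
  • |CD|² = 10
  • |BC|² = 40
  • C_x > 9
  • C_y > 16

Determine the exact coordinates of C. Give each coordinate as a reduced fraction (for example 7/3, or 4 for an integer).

C = (12, 17)

1. C_x = 12  [[AB ⟂ BC ⇒ 3x+1y-53=0] ∩ [|C−(9, 16)|²=10]]
2. C_y = 17  [[AB ⟂ BC ⇒ 3x+1y-53=0] ∩ [|C−(9, 16)|²=10]]
   so C = (12, 17)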